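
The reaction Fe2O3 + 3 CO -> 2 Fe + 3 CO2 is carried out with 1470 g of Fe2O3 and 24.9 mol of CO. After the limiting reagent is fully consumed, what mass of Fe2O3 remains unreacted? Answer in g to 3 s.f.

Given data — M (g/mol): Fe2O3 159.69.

145 g

n(Fe2O3) = 1470 / 159.69 = 9.205 mol
n(CO) = 24.90 mol
n/ν for Fe2O3 = 9.205/1 = 9.205
n/ν for CO = 24.90/3 = 8.300
Smallest n/ν is CO → limiting reagent.
Fe2O3 consumed = (1/3) × 24.90 = 8.300 mol
Fe2O3 remaining = 9.205 − 8.300 = 0.9050 mol
mass = 0.9050 × 159.69 = 144.5 g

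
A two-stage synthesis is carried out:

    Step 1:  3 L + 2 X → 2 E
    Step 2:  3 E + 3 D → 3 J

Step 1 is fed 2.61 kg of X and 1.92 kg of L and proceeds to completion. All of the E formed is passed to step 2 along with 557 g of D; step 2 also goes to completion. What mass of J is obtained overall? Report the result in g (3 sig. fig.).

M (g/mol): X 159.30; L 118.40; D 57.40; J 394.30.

3830 g

Step 1:
n(X) = 2.610×1000 / 159.30 = 16.38 mol
n(L) = 1.920×1000 / 118.40 = 16.22 mol
n/ν for X = 16.38/2 = 8.190
n/ν for L = 16.22/3 = 5.407
Smallest n/ν is L → limiting reagent.
n(E) produced = (2/3) × 16.22 = 10.81 mol
Step 2:
n(E) available = 10.81 mol
n(D) = 557.0 / 57.40 = 9.704 mol
n/ν for E = 10.81/3 = 3.603
n/ν for D = 9.704/3 = 3.235
Smallest n/ν is D → limiting reagent.
n(J) = (3/3) × 9.704 = 9.704 mol
mass = 9.704 × 394.30 = 3826 g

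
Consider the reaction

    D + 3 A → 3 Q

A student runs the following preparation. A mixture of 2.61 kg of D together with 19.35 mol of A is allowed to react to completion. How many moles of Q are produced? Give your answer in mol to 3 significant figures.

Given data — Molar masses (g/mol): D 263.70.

n(D) = 2.610×1000 / 263.70 = 9.898 mol
n(A) = 19.35 mol
n/ν for D = 9.898/1 = 9.898
n/ν for A = 19.35/3 = 6.450
Smallest n/ν is A → limiting reagent.
n(Q) = (3/3) × 19.35 = 19.35 mol

19.4 mol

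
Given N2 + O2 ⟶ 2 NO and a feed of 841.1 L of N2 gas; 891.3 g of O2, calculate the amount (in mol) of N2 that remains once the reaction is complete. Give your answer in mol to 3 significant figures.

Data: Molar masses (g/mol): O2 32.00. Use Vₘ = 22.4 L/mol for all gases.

9.70 mol

n(N2) = 841.1 / 22.4 = 37.55 mol
n(O2) = 891.3 / 32.00 = 27.85 mol
n/ν for N2 = 37.55/1 = 37.55
n/ν for O2 = 27.85/1 = 27.85
Smallest n/ν is O2 → limiting reagent.
N2 consumed = (1/1) × 27.85 = 27.85 mol
N2 remaining = 37.55 − 27.85 = 9.700 mol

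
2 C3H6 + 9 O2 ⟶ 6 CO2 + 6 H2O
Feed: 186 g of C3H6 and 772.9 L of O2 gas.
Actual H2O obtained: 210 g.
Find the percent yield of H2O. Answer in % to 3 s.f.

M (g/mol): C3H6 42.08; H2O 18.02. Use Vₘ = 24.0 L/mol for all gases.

87.9 %

n(C3H6) = 186.0 / 42.08 = 4.420 mol
n(O2) = 772.9 / 24.0 = 32.20 mol
n/ν for C3H6 = 4.420/2 = 2.210
n/ν for O2 = 32.20/9 = 3.578
Smallest n/ν is C3H6 → limiting reagent.
theoretical n(H2O) = (6/2) × 4.420 = 13.26 mol → 238.9 g
% yield = 210 / 238.9 × 100 = 87.90 %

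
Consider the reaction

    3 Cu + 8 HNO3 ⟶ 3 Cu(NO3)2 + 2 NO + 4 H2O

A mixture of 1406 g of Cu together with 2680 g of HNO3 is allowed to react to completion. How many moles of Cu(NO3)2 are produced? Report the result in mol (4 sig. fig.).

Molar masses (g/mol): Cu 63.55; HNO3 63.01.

15.95 mol

n(Cu) = 1406 / 63.55 = 22.12 mol
n(HNO3) = 2680 / 63.01 = 42.53 mol
n/ν → Cu: 7.373, HNO3: 5.316; HNO3 is limiting.
n(Cu(NO3)2) = (3/8) × 42.53 = 15.95 mol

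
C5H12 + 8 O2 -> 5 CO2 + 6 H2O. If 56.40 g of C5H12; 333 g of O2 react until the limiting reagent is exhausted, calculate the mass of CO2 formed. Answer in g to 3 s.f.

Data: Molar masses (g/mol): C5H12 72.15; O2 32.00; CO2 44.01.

n(C5H12) = 56.40 / 72.15 = 0.7817 mol
n(O2) = 333.0 / 32.00 = 10.41 mol
n/ν → C5H12: 0.7817, O2: 1.301; C5H12 is limiting.
n(CO2) = (5/1) × 0.7817 = 3.909 mol
mass = 3.909 × 44.01 = 172.0 g

172 g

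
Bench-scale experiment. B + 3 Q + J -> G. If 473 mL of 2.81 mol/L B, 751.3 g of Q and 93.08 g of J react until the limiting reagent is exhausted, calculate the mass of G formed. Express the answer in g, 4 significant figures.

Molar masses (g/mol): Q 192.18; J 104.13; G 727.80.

650.6 g

n(B) = 2.81 × 473.0/1000 = 1.329 mol
n(Q) = 751.3 / 192.18 = 3.909 mol
n(J) = 93.08 / 104.13 = 0.8939 mol
n/ν for B = 1.329/1 = 1.329
n/ν for Q = 3.909/3 = 1.303
n/ν for J = 0.8939/1 = 0.8939
Smallest n/ν is J → limiting reagent.
n(G) = (1/1) × 0.8939 = 0.8939 mol
mass = 0.8939 × 727.80 = 650.6 g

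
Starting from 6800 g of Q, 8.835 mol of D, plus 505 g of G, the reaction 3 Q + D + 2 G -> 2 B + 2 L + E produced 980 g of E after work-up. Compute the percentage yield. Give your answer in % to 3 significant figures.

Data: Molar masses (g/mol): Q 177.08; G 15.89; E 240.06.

n(Q) = 6800 / 177.08 = 38.40 mol
n(D) = 8.835 mol
n(G) = 505.0 / 15.89 = 31.78 mol
n/ν for Q = 38.40/3 = 12.80
n/ν for D = 8.835/1 = 8.835
n/ν for G = 31.78/2 = 15.89
Smallest n/ν is D → limiting reagent.
theoretical n(E) = (1/1) × 8.835 = 8.835 mol → 2121 g
% yield = 980 / 2121 × 100 = 46.20 %

46.2 %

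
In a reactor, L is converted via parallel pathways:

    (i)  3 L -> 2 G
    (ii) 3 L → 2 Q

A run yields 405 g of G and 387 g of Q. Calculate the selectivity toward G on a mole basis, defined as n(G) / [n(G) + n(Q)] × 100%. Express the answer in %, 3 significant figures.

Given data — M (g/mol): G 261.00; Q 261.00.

n(G) = 405 / 261.00 = 1.552 mol
n(Q) = 387 / 261.00 = 1.483 mol
selectivity = 1.552/(1.552+1.483) × 100 = 51.14 %

51.1 %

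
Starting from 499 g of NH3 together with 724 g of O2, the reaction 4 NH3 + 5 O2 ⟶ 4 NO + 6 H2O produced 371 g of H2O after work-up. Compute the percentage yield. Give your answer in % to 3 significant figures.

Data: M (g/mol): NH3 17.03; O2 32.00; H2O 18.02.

n(NH3) = 499.0 / 17.03 = 29.30 mol
n(O2) = 724.0 / 32.00 = 22.63 mol
n/ν for NH3 = 29.30/4 = 7.325
n/ν for O2 = 22.63/5 = 4.526
Smallest n/ν is O2 → limiting reagent.
theoretical n(H2O) = (6/5) × 22.63 = 27.16 mol → 489.4 g
% yield = 371 / 489.4 × 100 = 75.81 %

75.8 %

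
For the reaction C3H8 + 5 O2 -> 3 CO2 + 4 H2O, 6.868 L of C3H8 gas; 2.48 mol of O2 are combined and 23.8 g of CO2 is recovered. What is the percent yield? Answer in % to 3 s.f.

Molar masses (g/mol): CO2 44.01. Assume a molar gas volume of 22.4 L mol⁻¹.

n(C3H8) = 6.868 / 22.4 = 0.3066 mol
n(O2) = 2.480 mol
n/ν for C3H8 = 0.3066/1 = 0.3066
n/ν for O2 = 2.480/5 = 0.4960
Smallest n/ν is C3H8 → limiting reagent.
theoretical n(CO2) = (3/1) × 0.3066 = 0.9198 mol → 40.48 g
% yield = 23.8 / 40.48 × 100 = 58.79 %

58.8 %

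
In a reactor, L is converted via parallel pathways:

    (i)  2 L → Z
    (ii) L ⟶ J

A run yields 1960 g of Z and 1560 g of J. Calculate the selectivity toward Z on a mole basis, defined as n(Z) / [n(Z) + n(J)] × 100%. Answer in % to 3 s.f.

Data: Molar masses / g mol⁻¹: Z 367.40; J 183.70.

n(Z) = 1960 / 367.40 = 5.335 mol
n(J) = 1560 / 183.70 = 8.492 mol
selectivity = 5.335/(5.335+8.492) × 100 = 38.58 %

38.6 %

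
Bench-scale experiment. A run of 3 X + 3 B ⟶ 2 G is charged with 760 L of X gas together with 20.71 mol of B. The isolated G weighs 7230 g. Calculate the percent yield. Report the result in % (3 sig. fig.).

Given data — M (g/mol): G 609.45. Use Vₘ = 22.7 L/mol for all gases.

n(X) = 760.0 / 22.7 = 33.48 mol
n(B) = 20.71 mol
n/ν → X: 11.16, B: 6.903; B is limiting.
theoretical n(G) = (2/3) × 20.71 = 13.81 mol → 8417 g
% yield = 7230 / 8417 × 100 = 85.90 %

85.9 %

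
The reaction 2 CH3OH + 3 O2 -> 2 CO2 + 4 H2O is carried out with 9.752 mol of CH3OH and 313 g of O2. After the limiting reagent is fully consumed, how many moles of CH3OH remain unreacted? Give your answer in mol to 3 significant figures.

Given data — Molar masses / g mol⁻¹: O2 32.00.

3.23 mol

n(CH3OH) = 9.752 mol
n(O2) = 313.0 / 32.00 = 9.781 mol
n/ν for CH3OH = 9.752/2 = 4.876
n/ν for O2 = 9.781/3 = 3.260
Smallest n/ν is O2 → limiting reagent.
CH3OH consumed = (2/3) × 9.781 = 6.521 mol
CH3OH remaining = 9.752 − 6.521 = 3.231 mol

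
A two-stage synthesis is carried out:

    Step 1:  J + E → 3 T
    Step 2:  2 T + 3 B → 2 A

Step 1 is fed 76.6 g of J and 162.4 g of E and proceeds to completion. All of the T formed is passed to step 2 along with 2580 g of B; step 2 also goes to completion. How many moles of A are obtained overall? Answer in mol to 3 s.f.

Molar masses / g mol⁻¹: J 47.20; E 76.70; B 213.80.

4.87 mol

Step 1:
n(J) = 76.60 / 47.20 = 1.623 mol
n(E) = 162.4 / 76.70 = 2.117 mol
n/ν for J = 1.623/1 = 1.623
n/ν for E = 2.117/1 = 2.117
Smallest n/ν is J → limiting reagent.
n(T) produced = (3/1) × 1.623 = 4.869 mol
Step 2:
n(T) available = 4.869 mol
n(B) = 2580 / 213.80 = 12.07 mol
n/ν for T = 4.869/2 = 2.435
n/ν for B = 12.07/3 = 4.023
Smallest n/ν is T → limiting reagent.
n(A) = (2/2) × 4.869 = 4.869 mol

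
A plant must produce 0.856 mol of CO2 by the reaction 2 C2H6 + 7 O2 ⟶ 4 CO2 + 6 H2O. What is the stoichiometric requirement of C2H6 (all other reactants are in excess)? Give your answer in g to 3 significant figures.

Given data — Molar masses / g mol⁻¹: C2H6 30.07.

12.9 g

n(CO2) = 0.8560 mol
n(C2H6) = (2/4) × 0.8560 = 0.4280 mol
mass = 0.4280 × 30.07 = 12.87 g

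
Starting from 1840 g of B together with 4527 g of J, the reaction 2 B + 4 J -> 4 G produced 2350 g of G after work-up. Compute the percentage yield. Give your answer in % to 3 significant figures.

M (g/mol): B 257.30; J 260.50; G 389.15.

42.2 %

n(B) = 1840 / 257.30 = 7.151 mol
n(J) = 4527 / 260.50 = 17.38 mol
n/ν for B = 7.151/2 = 3.576
n/ν for J = 17.38/4 = 4.345
Smallest n/ν is B → limiting reagent.
theoretical n(G) = (4/2) × 7.151 = 14.30 mol → 5565 g
% yield = 2350 / 5565 × 100 = 42.23 %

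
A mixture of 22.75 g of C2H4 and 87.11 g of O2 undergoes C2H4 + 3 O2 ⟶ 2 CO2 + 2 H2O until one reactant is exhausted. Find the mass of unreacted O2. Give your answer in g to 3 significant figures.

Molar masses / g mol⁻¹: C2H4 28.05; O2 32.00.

9.25 g

n(C2H4) = 22.75 / 28.05 = 0.8111 mol
n(O2) = 87.11 / 32.00 = 2.722 mol
n/ν for C2H4 = 0.8111/1 = 0.8111
n/ν for O2 = 2.722/3 = 0.9073
Smallest n/ν is C2H4 → limiting reagent.
O2 consumed = (3/1) × 0.8111 = 2.433 mol
O2 remaining = 2.722 − 2.433 = 0.2890 mol
mass = 0.2890 × 32.00 = 9.248 g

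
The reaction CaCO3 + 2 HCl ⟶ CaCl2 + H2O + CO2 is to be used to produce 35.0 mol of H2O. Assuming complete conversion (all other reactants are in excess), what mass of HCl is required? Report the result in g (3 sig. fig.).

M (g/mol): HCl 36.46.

n(H2O) = 35.00 mol
n(HCl) = (2/1) × 35.00 = 70.00 mol
mass = 70.00 × 36.46 = 2552 g

2550 g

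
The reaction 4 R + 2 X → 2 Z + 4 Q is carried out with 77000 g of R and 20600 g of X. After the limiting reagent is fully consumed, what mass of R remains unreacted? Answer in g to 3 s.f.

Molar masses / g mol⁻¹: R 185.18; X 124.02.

15500 g

n(R) = 77000 / 185.18 = 415.8 mol
n(X) = 20600 / 124.02 = 166.1 mol
n/ν for R = 415.8/4 = 104.0
n/ν for X = 166.1/2 = 83.05
Smallest n/ν is X → limiting reagent.
R consumed = (4/2) × 166.1 = 332.2 mol
R remaining = 415.8 − 332.2 = 83.60 mol
mass = 83.60 × 185.18 = 15480 g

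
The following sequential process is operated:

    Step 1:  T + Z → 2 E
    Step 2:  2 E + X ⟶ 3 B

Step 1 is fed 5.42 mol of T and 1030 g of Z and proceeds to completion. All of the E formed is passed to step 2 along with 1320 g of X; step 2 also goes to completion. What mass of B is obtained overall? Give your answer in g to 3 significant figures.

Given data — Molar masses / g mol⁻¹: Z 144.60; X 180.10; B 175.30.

Step 1:
n(T) = 5.420 mol
n(Z) = 1030 / 144.60 = 7.123 mol
n/ν for T = 5.420/1 = 5.420
n/ν for Z = 7.123/1 = 7.123
Smallest n/ν is T → limiting reagent.
n(E) produced = (2/1) × 5.420 = 10.84 mol
Step 2:
n(E) available = 10.84 mol
n(X) = 1320 / 180.10 = 7.329 mol
n/ν for E = 10.84/2 = 5.420
n/ν for X = 7.329/1 = 7.329
Smallest n/ν is E → limiting reagent.
n(B) = (3/2) × 10.84 = 16.26 mol
mass = 16.26 × 175.30 = 2850 g

2850 g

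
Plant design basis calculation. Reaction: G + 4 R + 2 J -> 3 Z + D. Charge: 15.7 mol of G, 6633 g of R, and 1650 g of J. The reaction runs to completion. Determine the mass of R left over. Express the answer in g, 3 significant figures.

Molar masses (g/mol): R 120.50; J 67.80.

768 g

n(G) = 15.70 mol
n(R) = 6633 / 120.50 = 55.05 mol
n(J) = 1650 / 67.80 = 24.34 mol
n/ν → G: 15.70, R: 13.76, J: 12.17; J is limiting.
R consumed = (4/2) × 24.34 = 48.68 mol
R remaining = 55.05 − 48.68 = 6.370 mol
mass = 6.370 × 120.50 = 767.6 g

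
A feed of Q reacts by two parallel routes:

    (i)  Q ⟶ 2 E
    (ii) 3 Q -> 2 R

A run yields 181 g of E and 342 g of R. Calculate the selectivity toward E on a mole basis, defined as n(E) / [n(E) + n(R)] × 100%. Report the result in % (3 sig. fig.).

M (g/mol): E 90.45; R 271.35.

n(E) = 181 / 90.45 = 2.001 mol
n(R) = 342 / 271.35 = 1.260 mol
selectivity = 2.001/(2.001+1.260) × 100 = 61.36 %

61.4 %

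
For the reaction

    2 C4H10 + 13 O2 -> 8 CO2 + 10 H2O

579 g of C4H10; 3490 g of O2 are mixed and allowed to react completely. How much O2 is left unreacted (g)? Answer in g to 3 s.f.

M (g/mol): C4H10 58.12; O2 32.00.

1420 g

n(C4H10) = 579.0 / 58.12 = 9.962 mol
n(O2) = 3490 / 32.00 = 109.1 mol
n/ν for C4H10 = 9.962/2 = 4.981
n/ν for O2 = 109.1/13 = 8.392
Smallest n/ν is C4H10 → limiting reagent.
O2 consumed = (13/2) × 9.962 = 64.75 mol
O2 remaining = 109.1 − 64.75 = 44.35 mol
mass = 44.35 × 32.00 = 1419 g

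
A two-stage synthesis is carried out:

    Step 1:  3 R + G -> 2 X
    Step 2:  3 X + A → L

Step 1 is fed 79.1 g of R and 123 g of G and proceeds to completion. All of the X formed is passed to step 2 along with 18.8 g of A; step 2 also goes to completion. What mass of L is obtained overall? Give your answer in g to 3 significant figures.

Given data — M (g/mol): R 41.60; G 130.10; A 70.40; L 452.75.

121 g

Step 1:
n(R) = 79.10 / 41.60 = 1.901 mol
n(G) = 123.0 / 130.10 = 0.9454 mol
n/ν for R = 1.901/3 = 0.6337
n/ν for G = 0.9454/1 = 0.9454
Smallest n/ν is R → limiting reagent.
n(X) produced = (2/3) × 1.901 = 1.267 mol
Step 2:
n(X) available = 1.267 mol
n(A) = 18.80 / 70.40 = 0.2670 mol
n/ν for X = 1.267/3 = 0.4223
n/ν for A = 0.2670/1 = 0.2670
Smallest n/ν is A → limiting reagent.
n(L) = (1/1) × 0.2670 = 0.2670 mol
mass = 0.2670 × 452.75 = 120.9 g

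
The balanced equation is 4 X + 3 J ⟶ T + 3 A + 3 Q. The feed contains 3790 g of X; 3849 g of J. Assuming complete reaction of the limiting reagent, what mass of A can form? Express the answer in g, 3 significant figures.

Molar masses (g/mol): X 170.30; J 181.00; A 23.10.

386 g

n(X) = 3790 / 170.30 = 22.25 mol
n(J) = 3849 / 181.00 = 21.27 mol
n/ν for X = 22.25/4 = 5.563
n/ν for J = 21.27/3 = 7.090
Smallest n/ν is X → limiting reagent.
n(A) = (3/4) × 22.25 = 16.69 mol
mass = 16.69 × 23.10 = 385.5 g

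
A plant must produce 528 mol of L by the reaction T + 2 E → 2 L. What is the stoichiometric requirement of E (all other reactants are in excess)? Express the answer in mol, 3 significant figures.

n(L) = 528.0 mol
n(E) = (2/2) × 528.0 = 528.0 mol

528 mol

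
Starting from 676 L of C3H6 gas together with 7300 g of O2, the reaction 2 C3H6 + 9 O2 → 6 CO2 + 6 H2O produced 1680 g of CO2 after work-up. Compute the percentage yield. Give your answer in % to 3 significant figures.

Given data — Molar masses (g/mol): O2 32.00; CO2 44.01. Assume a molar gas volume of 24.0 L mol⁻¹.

n(C3H6) = 676.0 / 24.0 = 28.17 mol
n(O2) = 7300 / 32.00 = 228.1 mol
n/ν for C3H6 = 28.17/2 = 14.09
n/ν for O2 = 228.1/9 = 25.34
Smallest n/ν is C3H6 → limiting reagent.
theoretical n(CO2) = (6/2) × 28.17 = 84.51 mol → 3719 g
% yield = 1680 / 3719 × 100 = 45.17 %

45.2 %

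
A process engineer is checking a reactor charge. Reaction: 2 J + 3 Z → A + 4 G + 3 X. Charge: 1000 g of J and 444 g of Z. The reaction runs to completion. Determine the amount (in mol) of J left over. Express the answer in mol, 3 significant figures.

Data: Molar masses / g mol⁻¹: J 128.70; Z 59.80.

n(J) = 1000 / 128.70 = 7.770 mol
n(Z) = 444.0 / 59.80 = 7.425 mol
n/ν for J = 7.770/2 = 3.885
n/ν for Z = 7.425/3 = 2.475
Smallest n/ν is Z → limiting reagent.
J consumed = (2/3) × 7.425 = 4.950 mol
J remaining = 7.770 − 4.950 = 2.820 mol

2.82 mol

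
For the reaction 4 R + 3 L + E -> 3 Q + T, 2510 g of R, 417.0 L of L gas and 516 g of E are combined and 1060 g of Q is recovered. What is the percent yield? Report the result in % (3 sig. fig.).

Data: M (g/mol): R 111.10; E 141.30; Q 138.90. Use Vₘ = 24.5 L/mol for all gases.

69.7 %

n(R) = 2510 / 111.10 = 22.59 mol
n(L) = 417.0 / 24.5 = 17.02 mol
n(E) = 516.0 / 141.30 = 3.652 mol
n/ν for R = 22.59/4 = 5.648
n/ν for L = 17.02/3 = 5.673
n/ν for E = 3.652/1 = 3.652
Smallest n/ν is E → limiting reagent.
theoretical n(Q) = (3/1) × 3.652 = 10.96 mol → 1522 g
% yield = 1060 / 1522 × 100 = 69.65 %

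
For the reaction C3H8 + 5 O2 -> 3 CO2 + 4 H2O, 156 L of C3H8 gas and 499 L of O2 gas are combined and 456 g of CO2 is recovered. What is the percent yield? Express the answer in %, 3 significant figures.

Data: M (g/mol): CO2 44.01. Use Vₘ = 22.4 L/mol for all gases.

n(C3H8) = 156.0 / 22.4 = 6.964 mol
n(O2) = 499.0 / 22.4 = 22.28 mol
n/ν → C3H8: 6.964, O2: 4.456; O2 is limiting.
theoretical n(CO2) = (3/5) × 22.28 = 13.37 mol → 588.4 g
% yield = 456 / 588.4 × 100 = 77.50 %

77.5 %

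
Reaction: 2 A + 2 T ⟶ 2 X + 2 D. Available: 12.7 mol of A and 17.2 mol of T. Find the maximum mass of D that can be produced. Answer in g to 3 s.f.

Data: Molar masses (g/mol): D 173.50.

n(A) = 12.70 mol
n(T) = 17.20 mol
n/ν for A = 12.70/2 = 6.350
n/ν for T = 17.20/2 = 8.600
Smallest n/ν is A → limiting reagent.
n(D) = (2/2) × 12.70 = 12.70 mol
mass = 12.70 × 173.50 = 2203 g

2200 g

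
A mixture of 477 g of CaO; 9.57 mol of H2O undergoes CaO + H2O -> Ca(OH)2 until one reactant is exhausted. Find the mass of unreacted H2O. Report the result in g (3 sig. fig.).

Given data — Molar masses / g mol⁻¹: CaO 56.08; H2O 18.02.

19.2 g

n(CaO) = 477.0 / 56.08 = 8.506 mol
n(H2O) = 9.570 mol
n/ν → CaO: 8.506, H2O: 9.570; CaO is limiting.
H2O consumed = (1/1) × 8.506 = 8.506 mol
H2O remaining = 9.570 − 8.506 = 1.064 mol
mass = 1.064 × 18.02 = 19.17 g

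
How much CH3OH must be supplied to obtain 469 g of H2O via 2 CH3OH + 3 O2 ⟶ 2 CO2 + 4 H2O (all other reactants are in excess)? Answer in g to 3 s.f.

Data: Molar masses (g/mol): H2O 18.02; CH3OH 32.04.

417 g

n(H2O) = 469 / 18.02 = 26.03 mol
n(CH3OH) = (2/4) × 26.03 = 13.02 mol
mass = 13.02 × 32.04 = 417.2 g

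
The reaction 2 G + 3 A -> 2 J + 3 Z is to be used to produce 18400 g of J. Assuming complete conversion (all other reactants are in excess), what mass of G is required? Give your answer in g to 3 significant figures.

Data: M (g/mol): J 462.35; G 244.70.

9740 g

n(J) = 18400 / 462.35 = 39.80 mol
n(G) = (2/2) × 39.80 = 39.80 mol
mass = 39.80 × 244.70 = 9739 g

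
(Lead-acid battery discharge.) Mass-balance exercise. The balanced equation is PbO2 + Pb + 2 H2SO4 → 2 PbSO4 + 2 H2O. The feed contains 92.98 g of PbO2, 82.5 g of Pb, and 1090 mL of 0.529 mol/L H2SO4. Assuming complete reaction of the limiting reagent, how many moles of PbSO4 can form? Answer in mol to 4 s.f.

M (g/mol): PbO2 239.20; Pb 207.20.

0.5766 mol

n(PbO2) = 92.98 / 239.20 = 0.3887 mol
n(Pb) = 82.50 / 207.20 = 0.3982 mol
n(H2SO4) = 0.529 × 1090/1000 = 0.5766 mol
n/ν → PbO2: 0.3887, Pb: 0.3982, H2SO4: 0.2883; H2SO4 is limiting.
n(PbSO4) = (2/2) × 0.5766 = 0.5766 mol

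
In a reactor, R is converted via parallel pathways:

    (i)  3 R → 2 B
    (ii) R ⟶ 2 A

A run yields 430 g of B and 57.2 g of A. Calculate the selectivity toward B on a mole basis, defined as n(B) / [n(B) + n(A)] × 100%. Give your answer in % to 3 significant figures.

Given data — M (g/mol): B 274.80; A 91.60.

n(B) = 430 / 274.80 = 1.565 mol
n(A) = 57.2 / 91.60 = 0.6245 mol
selectivity = 1.565/(1.565+0.6245) × 100 = 71.48 %

71.5 %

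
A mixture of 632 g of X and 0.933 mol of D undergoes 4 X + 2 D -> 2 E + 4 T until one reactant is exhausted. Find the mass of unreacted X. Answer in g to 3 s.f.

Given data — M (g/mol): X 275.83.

117 g

n(X) = 632.0 / 275.83 = 2.291 mol
n(D) = 0.9330 mol
n/ν for X = 2.291/4 = 0.5728
n/ν for D = 0.9330/2 = 0.4665
Smallest n/ν is D → limiting reagent.
X consumed = (4/2) × 0.9330 = 1.866 mol
X remaining = 2.291 − 1.866 = 0.4250 mol
mass = 0.4250 × 275.83 = 117.2 g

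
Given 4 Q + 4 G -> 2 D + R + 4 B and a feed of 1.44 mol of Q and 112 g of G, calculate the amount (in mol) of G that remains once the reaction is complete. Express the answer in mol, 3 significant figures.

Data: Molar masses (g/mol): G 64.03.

0.309 mol

n(Q) = 1.440 mol
n(G) = 112.0 / 64.03 = 1.749 mol
n/ν for Q = 1.440/4 = 0.3600
n/ν for G = 1.749/4 = 0.4373
Smallest n/ν is Q → limiting reagent.
G consumed = (4/4) × 1.440 = 1.440 mol
G remaining = 1.749 − 1.440 = 0.3090 mol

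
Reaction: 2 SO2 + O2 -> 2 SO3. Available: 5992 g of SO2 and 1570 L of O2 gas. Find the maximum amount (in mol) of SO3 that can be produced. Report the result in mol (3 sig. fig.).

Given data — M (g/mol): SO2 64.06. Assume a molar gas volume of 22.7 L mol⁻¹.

93.5 mol

n(SO2) = 5992 / 64.06 = 93.54 mol
n(O2) = 1570 / 22.7 = 69.16 mol
n/ν → SO2: 46.77, O2: 69.16; SO2 is limiting.
n(SO3) = (2/2) × 93.54 = 93.54 mol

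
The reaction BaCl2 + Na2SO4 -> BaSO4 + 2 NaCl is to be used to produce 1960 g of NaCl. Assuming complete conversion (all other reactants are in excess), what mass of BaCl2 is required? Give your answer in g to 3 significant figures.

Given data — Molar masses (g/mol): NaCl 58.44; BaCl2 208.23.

3490 g

n(NaCl) = 1960 / 58.44 = 33.54 mol
n(BaCl2) = (1/2) × 33.54 = 16.77 mol
mass = 16.77 × 208.23 = 3492 g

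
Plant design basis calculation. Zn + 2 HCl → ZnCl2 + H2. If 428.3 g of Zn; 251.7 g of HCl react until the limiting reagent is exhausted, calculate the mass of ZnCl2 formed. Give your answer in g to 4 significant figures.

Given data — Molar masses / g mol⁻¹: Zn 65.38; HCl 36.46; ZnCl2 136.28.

n(Zn) = 428.3 / 65.38 = 6.551 mol
n(HCl) = 251.7 / 36.46 = 6.903 mol
n/ν → Zn: 6.551, HCl: 3.452; HCl is limiting.
n(ZnCl2) = (1/2) × 6.903 = 3.452 mol
mass = 3.452 × 136.28 = 470.4 g

470.4 g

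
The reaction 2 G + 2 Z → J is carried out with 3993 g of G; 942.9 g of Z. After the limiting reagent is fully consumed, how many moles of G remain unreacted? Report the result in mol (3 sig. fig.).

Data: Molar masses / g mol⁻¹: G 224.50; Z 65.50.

n(G) = 3993 / 224.50 = 17.79 mol
n(Z) = 942.9 / 65.50 = 14.40 mol
n/ν → G: 8.895, Z: 7.200; Z is limiting.
G consumed = (2/2) × 14.40 = 14.40 mol
G remaining = 17.79 − 14.40 = 3.390 mol

3.39 mol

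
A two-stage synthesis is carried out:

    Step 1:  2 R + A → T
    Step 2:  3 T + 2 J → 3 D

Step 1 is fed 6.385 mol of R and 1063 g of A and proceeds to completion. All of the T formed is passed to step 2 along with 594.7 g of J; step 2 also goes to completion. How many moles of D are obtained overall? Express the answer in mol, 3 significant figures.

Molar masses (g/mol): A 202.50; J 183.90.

3.19 mol

Step 1:
n(R) = 6.385 mol
n(A) = 1063 / 202.50 = 5.249 mol
n/ν for R = 6.385/2 = 3.193
n/ν for A = 5.249/1 = 5.249
Smallest n/ν is R → limiting reagent.
n(T) produced = (1/2) × 6.385 = 3.193 mol
Step 2:
n(T) available = 3.193 mol
n(J) = 594.7 / 183.90 = 3.234 mol
n/ν for T = 3.193/3 = 1.064
n/ν for J = 3.234/2 = 1.617
Smallest n/ν is T → limiting reagent.
n(D) = (3/3) × 3.193 = 3.193 mol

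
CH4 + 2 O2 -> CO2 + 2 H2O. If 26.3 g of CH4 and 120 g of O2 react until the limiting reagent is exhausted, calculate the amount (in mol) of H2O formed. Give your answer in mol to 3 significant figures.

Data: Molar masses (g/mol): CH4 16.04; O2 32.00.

n(CH4) = 26.30 / 16.04 = 1.640 mol
n(O2) = 120.0 / 32.00 = 3.750 mol
n/ν for CH4 = 1.640/1 = 1.640
n/ν for O2 = 3.750/2 = 1.875
Smallest n/ν is CH4 → limiting reagent.
n(H2O) = (2/1) × 1.640 = 3.280 mol

3.28 mol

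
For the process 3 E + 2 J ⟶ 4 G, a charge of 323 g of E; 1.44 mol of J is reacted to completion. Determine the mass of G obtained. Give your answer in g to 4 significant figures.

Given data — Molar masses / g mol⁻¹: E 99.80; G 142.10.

n(E) = 323.0 / 99.80 = 3.236 mol
n(J) = 1.440 mol
n/ν for E = 3.236/3 = 1.079
n/ν for J = 1.440/2 = 0.7200
Smallest n/ν is J → limiting reagent.
n(G) = (4/2) × 1.440 = 2.880 mol
mass = 2.880 × 142.10 = 409.2 g

409.2 g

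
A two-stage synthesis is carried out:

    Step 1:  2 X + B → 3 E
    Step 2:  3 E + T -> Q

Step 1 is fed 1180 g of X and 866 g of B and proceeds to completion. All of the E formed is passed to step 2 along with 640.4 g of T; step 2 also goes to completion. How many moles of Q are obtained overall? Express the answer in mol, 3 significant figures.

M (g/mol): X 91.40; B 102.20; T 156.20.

Step 1:
n(X) = 1180 / 91.40 = 12.91 mol
n(B) = 866.0 / 102.20 = 8.474 mol
n/ν for X = 12.91/2 = 6.455
n/ν for B = 8.474/1 = 8.474
Smallest n/ν is X → limiting reagent.
n(E) produced = (3/2) × 12.91 = 19.37 mol
Step 2:
n(E) available = 19.37 mol
n(T) = 640.4 / 156.20 = 4.100 mol
n/ν for E = 19.37/3 = 6.457
n/ν for T = 4.100/1 = 4.100
Smallest n/ν is T → limiting reagent.
n(Q) = (1/1) × 4.100 = 4.100 mol

4.10 mol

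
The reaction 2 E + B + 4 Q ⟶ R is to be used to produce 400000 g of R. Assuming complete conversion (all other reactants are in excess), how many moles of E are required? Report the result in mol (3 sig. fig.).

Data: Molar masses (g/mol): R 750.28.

n(R) = 400000 / 750.28 = 533.1 mol
n(E) = (2/1) × 533.1 = 1066 mol

1070 mol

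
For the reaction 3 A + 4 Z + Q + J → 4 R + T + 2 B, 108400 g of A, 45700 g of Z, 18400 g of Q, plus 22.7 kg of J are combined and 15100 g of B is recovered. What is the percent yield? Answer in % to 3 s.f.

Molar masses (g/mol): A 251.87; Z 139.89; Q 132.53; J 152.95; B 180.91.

51.1 %

n(A) = 108400 / 251.87 = 430.4 mol
n(Z) = 45700 / 139.89 = 326.7 mol
n(Q) = 18400 / 132.53 = 138.8 mol
n(J) = 22.70×1000 / 152.95 = 148.4 mol
n/ν → A: 143.5, Z: 81.68, Q: 138.8, J: 148.4; Z is limiting.
theoretical n(B) = (2/4) × 326.7 = 163.4 mol → 29560 g
% yield = 15100 / 29560 × 100 = 51.08 %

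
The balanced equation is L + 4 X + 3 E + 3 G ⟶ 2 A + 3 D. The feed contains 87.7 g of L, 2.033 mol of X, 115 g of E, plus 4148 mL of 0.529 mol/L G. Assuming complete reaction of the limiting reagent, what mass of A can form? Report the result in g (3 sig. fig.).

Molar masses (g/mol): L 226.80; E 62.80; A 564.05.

436 g

n(L) = 87.70 / 226.80 = 0.3867 mol
n(X) = 2.033 mol
n(E) = 115.0 / 62.80 = 1.831 mol
n(G) = 0.529 × 4148/1000 = 2.194 mol
n/ν for L = 0.3867/1 = 0.3867
n/ν for X = 2.033/4 = 0.5083
n/ν for E = 1.831/3 = 0.6103
n/ν for G = 2.194/3 = 0.7313
Smallest n/ν is L → limiting reagent.
n(A) = (2/1) × 0.3867 = 0.7734 mol
mass = 0.7734 × 564.05 = 436.2 g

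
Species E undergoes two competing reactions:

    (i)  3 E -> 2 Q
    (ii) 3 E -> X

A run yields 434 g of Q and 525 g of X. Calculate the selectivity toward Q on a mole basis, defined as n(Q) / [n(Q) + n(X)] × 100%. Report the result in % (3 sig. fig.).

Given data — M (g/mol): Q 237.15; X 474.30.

n(Q) = 434 / 237.15 = 1.830 mol
n(X) = 525 / 474.30 = 1.107 mol
selectivity = 1.830/(1.830+1.107) × 100 = 62.31 %

62.3 %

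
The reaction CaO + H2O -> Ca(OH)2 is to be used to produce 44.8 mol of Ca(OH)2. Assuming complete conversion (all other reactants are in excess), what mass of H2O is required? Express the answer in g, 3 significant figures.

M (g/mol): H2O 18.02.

n(Ca(OH)2) = 44.80 mol
n(H2O) = (1/1) × 44.80 = 44.80 mol
mass = 44.80 × 18.02 = 807.3 g

807 g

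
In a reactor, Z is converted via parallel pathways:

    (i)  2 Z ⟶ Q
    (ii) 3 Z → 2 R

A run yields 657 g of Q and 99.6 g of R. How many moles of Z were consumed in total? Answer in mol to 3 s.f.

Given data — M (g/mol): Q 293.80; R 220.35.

n(Q) = 657 / 293.80 = 2.236 mol
n(R) = 99.6 / 220.35 = 0.4520 mol
n(Z) via (i) = (2/1)×2.236 = 4.472 mol
n(Z) via (ii) = (3/2)×0.4520 = 0.6780 mol
total n(Z) = 4.472 + 0.6780 = 5.150 mol

5.15 mol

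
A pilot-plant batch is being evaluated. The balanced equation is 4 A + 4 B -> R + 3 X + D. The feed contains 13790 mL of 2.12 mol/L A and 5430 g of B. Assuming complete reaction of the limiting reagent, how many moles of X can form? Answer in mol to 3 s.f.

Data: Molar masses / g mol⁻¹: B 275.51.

14.8 mol

n(A) = 2.12 × 13790/1000 = 29.23 mol
n(B) = 5430 / 275.51 = 19.71 mol
n/ν for A = 29.23/4 = 7.308
n/ν for B = 19.71/4 = 4.928
Smallest n/ν is B → limiting reagent.
n(X) = (3/4) × 19.71 = 14.78 mol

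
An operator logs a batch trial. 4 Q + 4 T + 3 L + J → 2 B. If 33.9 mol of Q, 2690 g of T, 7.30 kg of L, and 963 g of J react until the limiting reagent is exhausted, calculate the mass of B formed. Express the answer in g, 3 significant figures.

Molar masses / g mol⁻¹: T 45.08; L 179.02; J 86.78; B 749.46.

12700 g

n(Q) = 33.90 mol
n(T) = 2690 / 45.08 = 59.67 mol
n(L) = 7.300×1000 / 179.02 = 40.78 mol
n(J) = 963.0 / 86.78 = 11.10 mol
n/ν for Q = 33.90/4 = 8.475
n/ν for T = 59.67/4 = 14.92
n/ν for L = 40.78/3 = 13.59
n/ν for J = 11.10/1 = 11.10
Smallest n/ν is Q → limiting reagent.
n(B) = (2/4) × 33.90 = 16.95 mol
mass = 16.95 × 749.46 = 12700 g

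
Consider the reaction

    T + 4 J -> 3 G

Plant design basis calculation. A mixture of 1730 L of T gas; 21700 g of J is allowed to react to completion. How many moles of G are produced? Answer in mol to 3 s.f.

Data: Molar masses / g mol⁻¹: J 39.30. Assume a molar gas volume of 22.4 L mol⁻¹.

n(T) = 1730 / 22.4 = 77.23 mol
n(J) = 21700 / 39.30 = 552.2 mol
n/ν for T = 77.23/1 = 77.23
n/ν for J = 552.2/4 = 138.1
Smallest n/ν is T → limiting reagent.
n(G) = (3/1) × 77.23 = 231.7 mol

232 mol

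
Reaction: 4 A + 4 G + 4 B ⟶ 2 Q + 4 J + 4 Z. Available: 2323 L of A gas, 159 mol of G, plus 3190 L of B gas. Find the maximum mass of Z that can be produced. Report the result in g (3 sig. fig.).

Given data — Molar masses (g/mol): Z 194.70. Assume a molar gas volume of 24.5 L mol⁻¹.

18500 g

n(A) = 2323 / 24.5 = 94.82 mol
n(G) = 159.0 mol
n(B) = 3190 / 24.5 = 130.2 mol
n/ν → A: 23.71, G: 39.75, B: 32.55; A is limiting.
n(Z) = (4/4) × 94.82 = 94.82 mol
mass = 94.82 × 194.70 = 18460 g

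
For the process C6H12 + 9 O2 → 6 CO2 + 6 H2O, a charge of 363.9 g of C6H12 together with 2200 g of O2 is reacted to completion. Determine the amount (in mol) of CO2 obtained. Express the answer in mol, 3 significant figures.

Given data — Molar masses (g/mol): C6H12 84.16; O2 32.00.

25.9 mol

n(C6H12) = 363.9 / 84.16 = 4.324 mol
n(O2) = 2200 / 32.00 = 68.75 mol
n/ν for C6H12 = 4.324/1 = 4.324
n/ν for O2 = 68.75/9 = 7.639
Smallest n/ν is C6H12 → limiting reagent.
n(CO2) = (6/1) × 4.324 = 25.94 mol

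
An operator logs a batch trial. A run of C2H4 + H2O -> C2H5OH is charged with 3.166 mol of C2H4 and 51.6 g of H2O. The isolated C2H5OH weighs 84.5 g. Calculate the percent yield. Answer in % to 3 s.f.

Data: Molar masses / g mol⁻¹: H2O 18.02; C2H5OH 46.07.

n(C2H4) = 3.166 mol
n(H2O) = 51.60 / 18.02 = 2.863 mol
n/ν for C2H4 = 3.166/1 = 3.166
n/ν for H2O = 2.863/1 = 2.863
Smallest n/ν is H2O → limiting reagent.
theoretical n(C2H5OH) = (1/1) × 2.863 = 2.863 mol → 131.9 g
% yield = 84.5 / 131.9 × 100 = 64.06 %

64.1 %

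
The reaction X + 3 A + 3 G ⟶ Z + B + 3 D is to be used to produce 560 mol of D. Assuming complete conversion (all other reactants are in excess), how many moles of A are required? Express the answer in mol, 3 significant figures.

560 mol

n(D) = 560.0 mol
n(A) = (3/3) × 560.0 = 560.0 mol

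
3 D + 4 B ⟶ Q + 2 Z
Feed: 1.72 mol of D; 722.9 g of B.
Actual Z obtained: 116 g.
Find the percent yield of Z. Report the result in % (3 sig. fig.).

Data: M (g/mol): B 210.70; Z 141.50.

71.5 %

n(D) = 1.720 mol
n(B) = 722.9 / 210.70 = 3.431 mol
n/ν → D: 0.5733, B: 0.8578; D is limiting.
theoretical n(Z) = (2/3) × 1.720 = 1.147 mol → 162.3 g
% yield = 116 / 162.3 × 100 = 71.47 %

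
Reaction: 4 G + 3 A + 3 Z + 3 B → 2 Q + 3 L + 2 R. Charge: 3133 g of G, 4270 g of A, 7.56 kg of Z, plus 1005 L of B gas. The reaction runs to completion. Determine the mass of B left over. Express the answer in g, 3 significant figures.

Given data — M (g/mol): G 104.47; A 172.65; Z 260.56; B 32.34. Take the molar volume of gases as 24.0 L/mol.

627 g

n(G) = 3133 / 104.47 = 29.99 mol
n(A) = 4270 / 172.65 = 24.73 mol
n(Z) = 7.560×1000 / 260.56 = 29.01 mol
n(B) = 1005 / 24.0 = 41.88 mol
n/ν → G: 7.498, A: 8.243, Z: 9.670, B: 13.96; G is limiting.
B consumed = (3/4) × 29.99 = 22.49 mol
B remaining = 41.88 − 22.49 = 19.39 mol
mass = 19.39 × 32.34 = 627.1 g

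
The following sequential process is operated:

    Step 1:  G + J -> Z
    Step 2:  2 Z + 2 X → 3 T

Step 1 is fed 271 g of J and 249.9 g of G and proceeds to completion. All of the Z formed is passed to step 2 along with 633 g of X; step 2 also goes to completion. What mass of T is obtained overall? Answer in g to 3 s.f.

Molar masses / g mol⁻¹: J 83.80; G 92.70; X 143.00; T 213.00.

861 g

Step 1:
n(J) = 271.0 / 83.80 = 3.234 mol
n(G) = 249.9 / 92.70 = 2.696 mol
n/ν for J = 3.234/1 = 3.234
n/ν for G = 2.696/1 = 2.696
Smallest n/ν is G → limiting reagent.
n(Z) produced = (1/1) × 2.696 = 2.696 mol
Step 2:
n(Z) available = 2.696 mol
n(X) = 633.0 / 143.00 = 4.427 mol
n/ν for Z = 2.696/2 = 1.348
n/ν for X = 4.427/2 = 2.214
Smallest n/ν is Z → limiting reagent.
n(T) = (3/2) × 2.696 = 4.044 mol
mass = 4.044 × 213.00 = 861.4 g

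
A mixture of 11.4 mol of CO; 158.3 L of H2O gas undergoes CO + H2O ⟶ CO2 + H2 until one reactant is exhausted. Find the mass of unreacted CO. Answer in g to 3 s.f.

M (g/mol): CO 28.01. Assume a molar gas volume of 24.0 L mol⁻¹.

n(CO) = 11.40 mol
n(H2O) = 158.3 / 24.0 = 6.596 mol
n/ν for CO = 11.40/1 = 11.40
n/ν for H2O = 6.596/1 = 6.596
Smallest n/ν is H2O → limiting reagent.
CO consumed = (1/1) × 6.596 = 6.596 mol
CO remaining = 11.40 − 6.596 = 4.804 mol
mass = 4.804 × 28.01 = 134.6 g

135 g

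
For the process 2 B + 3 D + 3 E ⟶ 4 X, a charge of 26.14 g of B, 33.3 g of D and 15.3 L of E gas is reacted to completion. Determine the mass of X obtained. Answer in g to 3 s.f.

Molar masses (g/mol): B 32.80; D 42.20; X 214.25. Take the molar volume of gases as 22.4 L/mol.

195 g

n(B) = 26.14 / 32.80 = 0.7970 mol
n(D) = 33.30 / 42.20 = 0.7891 mol
n(E) = 15.30 / 22.4 = 0.6830 mol
n/ν for B = 0.7970/2 = 0.3985
n/ν for D = 0.7891/3 = 0.2630
n/ν for E = 0.6830/3 = 0.2277
Smallest n/ν is E → limiting reagent.
n(X) = (4/3) × 0.6830 = 0.9107 mol
mass = 0.9107 × 214.25 = 195.1 g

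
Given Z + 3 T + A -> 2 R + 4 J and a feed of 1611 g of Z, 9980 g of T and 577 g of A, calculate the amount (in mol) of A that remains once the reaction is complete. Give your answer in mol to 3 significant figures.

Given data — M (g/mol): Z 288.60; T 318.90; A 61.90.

n(Z) = 1611 / 288.60 = 5.582 mol
n(T) = 9980 / 318.90 = 31.30 mol
n(A) = 577.0 / 61.90 = 9.321 mol
n/ν for Z = 5.582/1 = 5.582
n/ν for T = 31.30/3 = 10.43
n/ν for A = 9.321/1 = 9.321
Smallest n/ν is Z → limiting reagent.
A consumed = (1/1) × 5.582 = 5.582 mol
A remaining = 9.321 − 5.582 = 3.739 mol

3.74 mol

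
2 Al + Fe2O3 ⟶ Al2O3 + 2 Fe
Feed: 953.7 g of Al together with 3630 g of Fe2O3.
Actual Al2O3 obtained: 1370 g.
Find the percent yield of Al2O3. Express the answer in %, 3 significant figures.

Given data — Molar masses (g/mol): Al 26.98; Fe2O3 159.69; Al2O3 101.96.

76.0 %

n(Al) = 953.7 / 26.98 = 35.35 mol
n(Fe2O3) = 3630 / 159.69 = 22.73 mol
n/ν → Al: 17.68, Fe2O3: 22.73; Al is limiting.
theoretical n(Al2O3) = (1/2) × 35.35 = 17.68 mol → 1803 g
% yield = 1370 / 1803 × 100 = 75.98 %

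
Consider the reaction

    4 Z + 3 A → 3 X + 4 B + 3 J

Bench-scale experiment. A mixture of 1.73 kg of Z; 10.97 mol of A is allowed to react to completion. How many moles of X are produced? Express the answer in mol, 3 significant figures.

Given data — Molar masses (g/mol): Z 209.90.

n(Z) = 1.730×1000 / 209.90 = 8.242 mol
n(A) = 10.97 mol
n/ν → Z: 2.061, A: 3.657; Z is limiting.
n(X) = (3/4) × 8.242 = 6.182 mol

6.18 mol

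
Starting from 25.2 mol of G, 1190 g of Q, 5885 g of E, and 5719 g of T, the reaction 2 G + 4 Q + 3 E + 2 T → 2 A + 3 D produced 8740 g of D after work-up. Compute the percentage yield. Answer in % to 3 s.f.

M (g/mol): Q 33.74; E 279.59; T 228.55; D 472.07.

n(G) = 25.20 mol
n(Q) = 1190 / 33.74 = 35.27 mol
n(E) = 5885 / 279.59 = 21.05 mol
n(T) = 5719 / 228.55 = 25.02 mol
n/ν for G = 25.20/2 = 12.60
n/ν for Q = 35.27/4 = 8.818
n/ν for E = 21.05/3 = 7.017
n/ν for T = 25.02/2 = 12.51
Smallest n/ν is E → limiting reagent.
theoretical n(D) = (3/3) × 21.05 = 21.05 mol → 9937 g
% yield = 8740 / 9937 × 100 = 87.95 %

88.0 %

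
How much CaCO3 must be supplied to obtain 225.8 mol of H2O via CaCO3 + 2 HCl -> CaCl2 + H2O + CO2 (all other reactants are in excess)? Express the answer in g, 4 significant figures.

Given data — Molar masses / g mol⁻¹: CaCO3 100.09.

n(H2O) = 225.8 mol
n(CaCO3) = (1/1) × 225.8 = 225.8 mol
mass = 225.8 × 100.09 = 22600 g

22600 g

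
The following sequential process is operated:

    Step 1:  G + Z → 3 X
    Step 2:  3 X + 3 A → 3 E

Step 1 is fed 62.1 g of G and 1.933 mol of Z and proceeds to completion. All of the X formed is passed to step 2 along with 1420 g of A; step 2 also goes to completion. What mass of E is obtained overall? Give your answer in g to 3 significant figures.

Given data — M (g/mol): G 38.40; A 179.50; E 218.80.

Step 1:
n(G) = 62.10 / 38.40 = 1.617 mol
n(Z) = 1.933 mol
n/ν → G: 1.617, Z: 1.933; G is limiting.
n(X) produced = (3/1) × 1.617 = 4.851 mol
Step 2:
n(X) available = 4.851 mol
n(A) = 1420 / 179.50 = 7.911 mol
n/ν → X: 1.617, A: 2.637; X is limiting.
n(E) = (3/3) × 4.851 = 4.851 mol
mass = 4.851 × 218.80 = 1061 g

1060 g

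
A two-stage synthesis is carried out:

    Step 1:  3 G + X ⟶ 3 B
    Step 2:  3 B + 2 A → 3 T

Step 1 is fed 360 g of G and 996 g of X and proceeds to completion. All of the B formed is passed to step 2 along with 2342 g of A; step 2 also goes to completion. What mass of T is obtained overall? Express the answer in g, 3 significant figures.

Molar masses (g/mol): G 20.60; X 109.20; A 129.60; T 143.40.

Step 1:
n(G) = 360.0 / 20.60 = 17.48 mol
n(X) = 996.0 / 109.20 = 9.121 mol
n/ν for G = 17.48/3 = 5.827
n/ν for X = 9.121/1 = 9.121
Smallest n/ν is G → limiting reagent.
n(B) produced = (3/3) × 17.48 = 17.48 mol
Step 2:
n(B) available = 17.48 mol
n(A) = 2342 / 129.60 = 18.07 mol
n/ν for B = 17.48/3 = 5.827
n/ν for A = 18.07/2 = 9.035
Smallest n/ν is B → limiting reagent.
n(T) = (3/3) × 17.48 = 17.48 mol
mass = 17.48 × 143.40 = 2507 g

2510 g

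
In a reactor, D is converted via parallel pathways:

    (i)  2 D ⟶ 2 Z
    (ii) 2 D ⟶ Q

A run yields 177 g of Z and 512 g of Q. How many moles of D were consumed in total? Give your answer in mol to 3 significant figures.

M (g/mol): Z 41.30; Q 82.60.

n(Z) = 177 / 41.30 = 4.286 mol
n(Q) = 512 / 82.60 = 6.199 mol
n(D) via (i) = (2/2)×4.286 = 4.286 mol
n(D) via (ii) = (2/1)×6.199 = 12.40 mol
total n(D) = 4.286 + 12.40 = 16.69 mol

16.7 mol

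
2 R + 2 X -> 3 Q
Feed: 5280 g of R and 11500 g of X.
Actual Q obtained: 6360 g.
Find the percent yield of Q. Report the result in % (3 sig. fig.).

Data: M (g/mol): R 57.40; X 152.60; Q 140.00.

n(R) = 5280 / 57.40 = 91.99 mol
n(X) = 11500 / 152.60 = 75.36 mol
n/ν for R = 91.99/2 = 46.00
n/ν for X = 75.36/2 = 37.68
Smallest n/ν is X → limiting reagent.
theoretical n(Q) = (3/2) × 75.36 = 113.0 mol → 15820 g
% yield = 6360 / 15820 × 100 = 40.20 %

40.2 %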